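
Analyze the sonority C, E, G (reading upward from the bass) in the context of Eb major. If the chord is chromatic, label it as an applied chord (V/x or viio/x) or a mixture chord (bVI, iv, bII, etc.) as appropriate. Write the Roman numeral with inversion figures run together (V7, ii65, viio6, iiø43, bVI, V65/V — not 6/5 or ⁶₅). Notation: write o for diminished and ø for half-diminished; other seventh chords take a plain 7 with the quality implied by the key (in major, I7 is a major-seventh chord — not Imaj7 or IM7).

V/ii

Stacked in thirds the chord is C-E-G: a major triad on C.
C is not a diatonic chord root with this quality in Eb major, but it lies a perfect fifth above F (ii), so the chord functions as an applied dominant of ii.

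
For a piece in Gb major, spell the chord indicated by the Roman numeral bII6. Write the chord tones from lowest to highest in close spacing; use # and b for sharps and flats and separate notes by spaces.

bII6 is the Neapolitan sixth — a major triad on the lowered second degree, here in its customary first inversion. In Gb major that root is Abb.
So the chord is Abb-Cb-Ebb, a major triad.
The figured bass 6 indicates first inversion, placing the third (Cb) in the bass: Cb-Ebb-Abb.

Cb Ebb Abb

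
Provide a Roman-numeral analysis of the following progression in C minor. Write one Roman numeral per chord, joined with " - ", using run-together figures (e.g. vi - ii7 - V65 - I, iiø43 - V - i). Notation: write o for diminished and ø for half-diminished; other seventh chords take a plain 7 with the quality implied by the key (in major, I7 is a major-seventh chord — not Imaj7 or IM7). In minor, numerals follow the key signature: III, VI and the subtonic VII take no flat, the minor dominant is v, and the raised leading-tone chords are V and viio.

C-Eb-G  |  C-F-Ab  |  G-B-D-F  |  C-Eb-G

i - iv64 - V7 - i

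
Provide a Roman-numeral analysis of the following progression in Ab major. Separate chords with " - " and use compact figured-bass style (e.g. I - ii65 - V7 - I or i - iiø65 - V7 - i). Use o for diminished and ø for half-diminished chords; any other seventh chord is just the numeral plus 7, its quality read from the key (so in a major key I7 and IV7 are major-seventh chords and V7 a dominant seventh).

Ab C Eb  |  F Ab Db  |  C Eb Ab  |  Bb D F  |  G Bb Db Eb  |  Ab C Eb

I - IV6 - I6 - V/V - V65 - I

Ab-C-Eb has root Ab, degree 1 in Ab major, so I.
F-Ab-Db: root Db is the subdominant; major triad there is IV6.
C-Eb-Ab: root Ab is the tonic; major triad there is I6.
Bb-D-F: a major triad on Bb, the applied dominant of V → V/V.
G-Bb-Db-Eb: root Eb is the dominant; dominant seventh chord there is V65.
Ab-C-Eb: root Ab is the tonic; major triad there is I.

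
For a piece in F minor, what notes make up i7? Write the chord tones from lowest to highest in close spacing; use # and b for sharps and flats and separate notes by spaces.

F Ab C Eb

In F minor, the first degree is F, and the diatonic chord built there is a minor seventh chord.
That chord is spelled F-Ab-C-Eb.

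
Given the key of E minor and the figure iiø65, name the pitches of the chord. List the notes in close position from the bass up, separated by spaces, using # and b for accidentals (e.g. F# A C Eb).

A C E F#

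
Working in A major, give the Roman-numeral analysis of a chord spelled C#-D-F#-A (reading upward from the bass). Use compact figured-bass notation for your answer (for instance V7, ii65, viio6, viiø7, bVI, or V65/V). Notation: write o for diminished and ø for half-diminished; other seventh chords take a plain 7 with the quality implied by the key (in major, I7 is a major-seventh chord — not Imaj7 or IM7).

Stacked in thirds the chord is D-F#-A-C#: a major seventh chord on D.
In A major, D is the subdominant; the diatonic major seventh chord there is IV7.
With C# in the bass the chord is in third inversion, so the figured bass is 42.

IV42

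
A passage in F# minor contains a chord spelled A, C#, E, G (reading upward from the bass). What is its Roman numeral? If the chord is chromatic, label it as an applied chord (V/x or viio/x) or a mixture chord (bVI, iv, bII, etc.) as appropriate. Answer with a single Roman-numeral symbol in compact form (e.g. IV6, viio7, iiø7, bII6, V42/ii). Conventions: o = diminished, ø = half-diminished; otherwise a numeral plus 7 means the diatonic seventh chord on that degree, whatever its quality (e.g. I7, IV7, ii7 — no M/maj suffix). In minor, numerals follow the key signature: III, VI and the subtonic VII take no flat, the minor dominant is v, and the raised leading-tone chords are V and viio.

V7/VI

The pitches A-C#-E-G form a dominant seventh chord rooted on A.
A is not a diatonic chord root with this quality in F# minor, but it lies a perfect fifth above D (VI), so the chord functions as an applied dominant of VI.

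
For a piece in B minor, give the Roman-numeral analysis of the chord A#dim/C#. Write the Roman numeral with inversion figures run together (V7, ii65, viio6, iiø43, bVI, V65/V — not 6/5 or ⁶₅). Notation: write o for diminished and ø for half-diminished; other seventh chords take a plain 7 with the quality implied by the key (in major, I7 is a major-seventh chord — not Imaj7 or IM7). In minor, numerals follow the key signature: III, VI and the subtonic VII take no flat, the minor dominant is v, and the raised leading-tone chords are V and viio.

viio6

The pitches A#-C#-E form a diminished triad rooted on A#.
A# is scale degree 7 in B minor, and a diminished triad on that degree is written viio.
With C# in the bass the chord is in first inversion, so the figured bass is 6.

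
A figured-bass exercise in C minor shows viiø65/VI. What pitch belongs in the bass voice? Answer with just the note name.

Bb

The applied chord viiø65/VI is rooted on G: G-Bb-Db-F.
The figure 65 means first inversion — the third is in the bass.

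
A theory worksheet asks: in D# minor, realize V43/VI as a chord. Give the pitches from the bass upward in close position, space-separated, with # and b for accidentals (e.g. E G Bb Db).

V43/VI is a secondary dominant — the dominant seventh of VI. VI in D# minor is B, so the applied chord's root is F#, a perfect fifth above.
Building a dominant seventh chord on F# gives F#-A#-C#-E.
With the 43 figure the chord is in second inversion; from the bass C# upward in close position it reads C#-E-F#-A#.

C# E F# A#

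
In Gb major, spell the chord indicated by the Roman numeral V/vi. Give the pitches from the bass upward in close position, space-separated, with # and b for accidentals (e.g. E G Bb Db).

Bb D F

V/vi is a secondary dominant — the dominant triad of vi. vi in Gb major is Eb, so the applied chord's root is Bb, a perfect fifth above.
Building a major triad on Bb gives Bb-D-F.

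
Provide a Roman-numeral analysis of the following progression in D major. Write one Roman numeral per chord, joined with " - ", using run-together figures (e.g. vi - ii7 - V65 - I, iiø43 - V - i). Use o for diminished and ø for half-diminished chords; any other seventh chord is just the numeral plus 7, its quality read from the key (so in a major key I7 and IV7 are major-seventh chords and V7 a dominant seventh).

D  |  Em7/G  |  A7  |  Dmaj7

I - ii65 - V7 - I7

D: major triad on D = scale degree 1 → I.
Em7/G: root E is the supertonic; minor seventh chord there is ii65.
A7: root A is the dominant; dominant seventh chord there is V7.
Dmaj7: major seventh chord on D = scale degree 1 → I7.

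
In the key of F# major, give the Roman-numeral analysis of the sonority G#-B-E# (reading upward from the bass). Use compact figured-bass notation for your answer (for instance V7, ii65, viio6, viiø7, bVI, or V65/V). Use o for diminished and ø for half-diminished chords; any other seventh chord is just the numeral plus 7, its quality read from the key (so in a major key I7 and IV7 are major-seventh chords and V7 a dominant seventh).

viio6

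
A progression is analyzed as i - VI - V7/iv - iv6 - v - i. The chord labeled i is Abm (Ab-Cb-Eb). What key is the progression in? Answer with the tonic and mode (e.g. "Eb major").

Ab minor

The anchor chord is a minor triad on Ab, labeled i.
If Ab is scale degree 1 and the mode makes that degree carry a minor triad, the tonic is Ab and the mode is minor.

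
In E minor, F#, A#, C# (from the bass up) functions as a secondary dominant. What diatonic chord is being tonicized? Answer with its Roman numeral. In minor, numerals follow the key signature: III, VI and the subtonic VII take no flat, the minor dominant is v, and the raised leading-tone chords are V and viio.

V

The chord is a major triad on F#.
A dominant resolves down a perfect fifth: F# → B. In E minor, B is scale degree 5, i.e. V.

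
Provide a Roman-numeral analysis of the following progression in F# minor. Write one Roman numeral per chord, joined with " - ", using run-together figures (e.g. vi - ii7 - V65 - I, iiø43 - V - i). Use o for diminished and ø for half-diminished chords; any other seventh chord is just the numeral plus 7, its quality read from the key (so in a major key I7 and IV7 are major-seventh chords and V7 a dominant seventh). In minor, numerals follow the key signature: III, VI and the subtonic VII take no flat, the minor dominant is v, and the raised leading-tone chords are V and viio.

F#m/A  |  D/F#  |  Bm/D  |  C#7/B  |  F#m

i6 - VI6 - iv6 - V42 - i

F#m/A: root F# is the tonic; minor triad there is i6.
D/F# has root D, degree 6 in F# minor, so VI6.
Bm/D has root B, degree 4 in F# minor, so iv6.
C#7/B: dominant seventh chord on C# = scale degree 5 → V42.
F#m: minor triad on F# = scale degree 1 → i.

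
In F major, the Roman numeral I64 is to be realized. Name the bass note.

I in F major has root F; the chord is F-A-C.
The figure 64 means second inversion — the fifth is in the bass.

C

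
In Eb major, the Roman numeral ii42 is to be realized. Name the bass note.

ii in Eb major has root F; the chord is F-Ab-C-Eb.
The figure 42 means third inversion — the seventh is in the bass.

Eb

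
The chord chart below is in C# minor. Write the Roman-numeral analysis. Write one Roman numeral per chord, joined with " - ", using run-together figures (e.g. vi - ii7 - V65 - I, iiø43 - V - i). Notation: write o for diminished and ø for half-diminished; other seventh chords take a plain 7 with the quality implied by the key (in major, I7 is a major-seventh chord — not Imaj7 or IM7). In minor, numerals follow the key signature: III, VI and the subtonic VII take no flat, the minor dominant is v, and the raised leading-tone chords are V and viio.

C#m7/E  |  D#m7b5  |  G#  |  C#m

i65 - iiø7 - V - i

C#m7/E: minor seventh chord on C# = scale degree 1 → i65.
D#m7b5: half-diminished seventh chord on D# = scale degree 2 → iiø7.
G# has root G#, degree 5 in C# minor, so V.
C#m has root C#, degree 1 in C# minor, so i.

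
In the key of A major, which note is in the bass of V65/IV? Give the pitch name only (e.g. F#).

C#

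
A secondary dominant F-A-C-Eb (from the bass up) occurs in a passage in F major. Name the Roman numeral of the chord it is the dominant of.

The chord is a dominant seventh chord on F.
A dominant resolves down a perfect fifth: F → Bb. In F major, Bb is scale degree 4, i.e. IV.

IV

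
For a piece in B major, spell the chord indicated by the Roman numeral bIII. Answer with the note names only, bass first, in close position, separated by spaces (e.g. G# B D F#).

bIII is a major triad on the lowered third degree, borrowed from the parallel minor. In B major that root is D.
So the chord is D-F#-A.

D F# A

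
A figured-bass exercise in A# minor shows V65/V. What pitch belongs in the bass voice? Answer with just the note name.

D##

The applied chord V65/V is rooted on B#: B#-D##-F##-A#.
The figure 65 means first inversion — the third is in the bass.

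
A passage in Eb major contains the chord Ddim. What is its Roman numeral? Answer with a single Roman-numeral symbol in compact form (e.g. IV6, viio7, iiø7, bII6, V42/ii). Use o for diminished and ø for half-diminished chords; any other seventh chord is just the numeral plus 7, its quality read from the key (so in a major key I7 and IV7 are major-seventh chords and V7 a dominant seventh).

viio

The pitches D-F-Ab form a diminished triad rooted on D.
In Eb major, D is the leading tone; the diatonic diminished triad there is viio.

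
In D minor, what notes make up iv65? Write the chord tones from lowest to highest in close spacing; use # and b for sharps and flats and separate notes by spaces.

Bb D F G

In D minor, scale degree 4 is G, and the diatonic chord built there is a minor seventh chord.
That chord is spelled G-Bb-D-F.
With the 65 figure the chord is in first inversion; from the bass Bb upward in close position it reads Bb-D-F-G.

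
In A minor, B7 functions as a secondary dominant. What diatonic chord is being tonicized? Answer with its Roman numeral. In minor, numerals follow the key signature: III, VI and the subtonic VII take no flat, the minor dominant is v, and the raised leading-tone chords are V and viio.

V

The chord is a dominant seventh chord on B.
A dominant resolves down a perfect fifth: B → E. In A minor, E is scale degree 5, i.e. V.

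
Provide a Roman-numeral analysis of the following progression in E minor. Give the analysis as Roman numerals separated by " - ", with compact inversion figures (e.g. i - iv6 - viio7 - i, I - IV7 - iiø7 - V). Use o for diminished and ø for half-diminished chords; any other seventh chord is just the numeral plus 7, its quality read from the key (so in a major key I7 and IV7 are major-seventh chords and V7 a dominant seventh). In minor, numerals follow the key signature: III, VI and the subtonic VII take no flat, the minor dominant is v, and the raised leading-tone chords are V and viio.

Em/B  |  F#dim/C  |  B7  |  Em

Em/B has root E, degree 1 in E minor, so i64.
F#dim/C: root F# is the supertonic; diminished triad there is iio64.
B7: dominant seventh chord on B = scale degree 5 → V7.
Em has root E, degree 1 in E minor, so i.

i64 - iio64 - V7 - i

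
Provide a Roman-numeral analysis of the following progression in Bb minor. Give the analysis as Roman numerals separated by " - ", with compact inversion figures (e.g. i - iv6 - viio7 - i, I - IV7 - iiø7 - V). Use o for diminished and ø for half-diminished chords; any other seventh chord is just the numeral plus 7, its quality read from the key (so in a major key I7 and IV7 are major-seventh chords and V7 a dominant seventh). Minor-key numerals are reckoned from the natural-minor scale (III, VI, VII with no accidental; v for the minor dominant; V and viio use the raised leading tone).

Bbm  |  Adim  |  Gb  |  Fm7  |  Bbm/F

Bbm: root Bb is the tonic; minor triad there is i.
Adim: root A is the leading tone; diminished triad there is viio.
Gb: root Gb is the submediant; major triad there is VI.
Fm7 has root F, degree 5 in Bb minor, so v7.
Bbm/F has root Bb, degree 1 in Bb minor, so i64.

i - viio - VI - v7 - i64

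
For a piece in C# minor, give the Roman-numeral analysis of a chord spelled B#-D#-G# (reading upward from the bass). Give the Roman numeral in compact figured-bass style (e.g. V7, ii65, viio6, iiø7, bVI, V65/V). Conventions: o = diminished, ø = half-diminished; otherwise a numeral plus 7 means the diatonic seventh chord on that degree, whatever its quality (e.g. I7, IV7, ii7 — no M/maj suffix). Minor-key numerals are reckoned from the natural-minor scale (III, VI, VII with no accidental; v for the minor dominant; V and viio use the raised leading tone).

V6

Stacked in thirds the chord is G#-B#-D#: a major triad on G#.
In C# minor, G# is the dominant; the diatonic major triad there is V.
With B# in the bass the chord is in first inversion, so the figured bass is 6.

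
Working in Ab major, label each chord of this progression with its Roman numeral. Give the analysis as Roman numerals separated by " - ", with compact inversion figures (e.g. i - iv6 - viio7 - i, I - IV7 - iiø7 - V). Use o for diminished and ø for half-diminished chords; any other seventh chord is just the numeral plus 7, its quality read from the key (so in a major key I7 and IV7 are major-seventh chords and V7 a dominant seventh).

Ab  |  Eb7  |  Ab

Ab: major triad on Ab = scale degree 1 → I.
Eb7 has root Eb, degree 5 in Ab major, so V7.
Ab: major triad on Ab = scale degree 1 → I.

I - V7 - I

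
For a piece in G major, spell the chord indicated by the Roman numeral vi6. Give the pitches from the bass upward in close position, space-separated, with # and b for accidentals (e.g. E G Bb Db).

In G major, the sixth degree is E, and the diatonic chord built there is a minor triad.
Stacking thirds from E gives E-G-B.
The figured bass 6 indicates first inversion, placing the third (G) in the bass: G-B-E.

G B E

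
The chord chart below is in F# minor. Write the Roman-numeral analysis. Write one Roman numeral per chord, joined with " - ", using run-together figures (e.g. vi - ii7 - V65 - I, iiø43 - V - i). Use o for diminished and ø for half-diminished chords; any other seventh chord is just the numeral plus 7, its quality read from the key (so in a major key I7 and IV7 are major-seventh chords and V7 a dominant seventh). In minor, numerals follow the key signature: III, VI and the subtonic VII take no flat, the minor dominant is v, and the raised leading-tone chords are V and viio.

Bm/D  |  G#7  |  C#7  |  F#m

iv6 - V7/V - V7 - i

Bm/D: root B is the subdominant; minor triad there is iv6.
G#7 is the secondary dominant of V (dominant seventh chord on G#): V7/V.
C#7: root C# is the dominant; dominant seventh chord there is V7.
F#m: root F# is the tonic; minor triad there is i.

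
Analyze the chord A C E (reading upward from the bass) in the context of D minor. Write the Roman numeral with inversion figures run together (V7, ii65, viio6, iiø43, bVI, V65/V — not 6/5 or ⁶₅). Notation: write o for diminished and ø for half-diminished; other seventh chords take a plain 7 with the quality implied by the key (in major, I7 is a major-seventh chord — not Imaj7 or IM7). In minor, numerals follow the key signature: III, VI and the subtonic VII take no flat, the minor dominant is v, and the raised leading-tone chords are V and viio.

v

The pitches A-C-E form a minor triad rooted on A.
In D minor, A is the dominant; the diatonic minor triad there is v.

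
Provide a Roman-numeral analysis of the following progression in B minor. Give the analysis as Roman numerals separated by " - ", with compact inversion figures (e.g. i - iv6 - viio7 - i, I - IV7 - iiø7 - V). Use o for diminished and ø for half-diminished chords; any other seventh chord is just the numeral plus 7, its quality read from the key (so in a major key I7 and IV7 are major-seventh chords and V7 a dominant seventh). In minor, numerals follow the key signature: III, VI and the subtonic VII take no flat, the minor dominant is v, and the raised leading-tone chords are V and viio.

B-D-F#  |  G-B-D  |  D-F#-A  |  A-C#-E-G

i - VI - III - VII7

B-D-F#: root B is the tonic; minor triad there is i.
G-B-D: root G is the submediant; major triad there is VI.
D-F#-A: root D is the mediant; major triad there is III.
A-C#-E-G: root A is the subtonic; dominant seventh chord there is VII7.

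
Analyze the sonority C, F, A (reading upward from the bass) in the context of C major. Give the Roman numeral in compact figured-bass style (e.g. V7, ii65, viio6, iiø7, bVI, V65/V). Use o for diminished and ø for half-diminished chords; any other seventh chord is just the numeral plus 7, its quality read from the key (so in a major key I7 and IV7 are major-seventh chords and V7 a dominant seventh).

Stacked in thirds the chord is F-A-C: a major triad on F.
F is scale degree 4 in C major, and a major triad on that degree is written IV.
With C in the bass the chord is in second inversion, so the figured bass is 64.

IV64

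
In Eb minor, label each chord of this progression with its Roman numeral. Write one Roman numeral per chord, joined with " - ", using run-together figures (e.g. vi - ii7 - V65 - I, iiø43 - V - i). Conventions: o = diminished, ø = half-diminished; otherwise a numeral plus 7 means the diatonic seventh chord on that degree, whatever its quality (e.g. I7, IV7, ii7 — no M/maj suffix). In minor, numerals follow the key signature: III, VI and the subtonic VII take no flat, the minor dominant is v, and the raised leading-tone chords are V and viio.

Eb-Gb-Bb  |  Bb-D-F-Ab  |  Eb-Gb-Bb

Eb-Gb-Bb: minor triad on Eb = scale degree 1 → i.
Bb-D-F-Ab has root Bb, degree 5 in Eb minor, so V7.
Eb-Gb-Bb: minor triad on Eb = scale degree 1 → i.

i - V7 - i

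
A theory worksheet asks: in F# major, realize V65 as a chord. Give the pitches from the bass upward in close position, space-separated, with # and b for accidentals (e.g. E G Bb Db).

In F# major, scale degree 5 is C#, and the diatonic chord built there is a dominant seventh chord.
That chord is spelled C#-E#-G#-B.
With the 65 figure the chord is in first inversion; from the bass E# upward in close position it reads E#-G#-B-C#.

E# G# B C#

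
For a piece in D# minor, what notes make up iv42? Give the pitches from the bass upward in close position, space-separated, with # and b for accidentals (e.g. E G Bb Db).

F# G# B D#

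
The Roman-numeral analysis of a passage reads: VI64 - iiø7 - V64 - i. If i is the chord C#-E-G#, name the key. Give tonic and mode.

C# minor

The anchor chord is a minor triad on C#, labeled i.
If C# is scale degree 1 and the mode makes that degree carry a minor triad, the tonic is C# and the mode is minor.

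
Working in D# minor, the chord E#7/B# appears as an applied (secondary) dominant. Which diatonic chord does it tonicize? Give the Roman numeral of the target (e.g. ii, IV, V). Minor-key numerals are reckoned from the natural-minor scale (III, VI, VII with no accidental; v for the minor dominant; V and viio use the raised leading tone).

The chord is a dominant seventh chord on E#.
A dominant resolves down a perfect fifth: E# → A#. In D# minor, A# is scale degree 5, i.e. V.

V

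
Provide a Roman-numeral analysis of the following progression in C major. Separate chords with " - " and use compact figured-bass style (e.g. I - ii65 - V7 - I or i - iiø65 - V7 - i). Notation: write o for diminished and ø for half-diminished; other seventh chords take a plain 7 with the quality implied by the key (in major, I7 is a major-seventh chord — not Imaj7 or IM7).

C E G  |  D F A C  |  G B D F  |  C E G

I - ii7 - V7 - I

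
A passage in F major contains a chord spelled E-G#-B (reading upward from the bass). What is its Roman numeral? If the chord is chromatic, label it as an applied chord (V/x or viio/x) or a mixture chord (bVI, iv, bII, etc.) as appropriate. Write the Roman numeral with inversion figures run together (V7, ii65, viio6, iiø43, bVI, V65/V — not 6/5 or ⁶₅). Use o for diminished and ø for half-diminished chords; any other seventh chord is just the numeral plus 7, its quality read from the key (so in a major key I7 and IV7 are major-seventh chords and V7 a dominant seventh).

V/iii

Stacked in thirds the chord is E-G#-B: a major triad on E.
E is not a diatonic chord root with this quality in F major, but it lies a perfect fifth above A (iii), so the chord functions as an applied dominant of iii.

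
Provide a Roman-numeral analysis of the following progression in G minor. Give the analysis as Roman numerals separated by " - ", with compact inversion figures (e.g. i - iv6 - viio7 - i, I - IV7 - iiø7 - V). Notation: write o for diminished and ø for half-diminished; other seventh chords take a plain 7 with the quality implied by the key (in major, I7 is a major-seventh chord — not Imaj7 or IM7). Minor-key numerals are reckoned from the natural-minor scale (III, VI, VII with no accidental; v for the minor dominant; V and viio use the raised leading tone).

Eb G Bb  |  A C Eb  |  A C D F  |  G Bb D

VI - iio - v43 - i

Eb-G-Bb: root Eb is the submediant; major triad there is VI.
A-C-Eb: diminished triad on A = scale degree 2 → iio.
A-C-D-F has root D, degree 5 in G minor, so v43.
G-Bb-D: minor triad on G = scale degree 1 → i.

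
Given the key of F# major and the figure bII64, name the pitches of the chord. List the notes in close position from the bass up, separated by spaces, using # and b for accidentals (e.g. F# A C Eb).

bII64 is the Neapolitan chord — a major triad on the lowered second degree. In F# major that root is G.
So the chord is G-B-D.
With the 64 figure the chord is in second inversion; from the bass D upward in close position it reads D-G-B.

D G B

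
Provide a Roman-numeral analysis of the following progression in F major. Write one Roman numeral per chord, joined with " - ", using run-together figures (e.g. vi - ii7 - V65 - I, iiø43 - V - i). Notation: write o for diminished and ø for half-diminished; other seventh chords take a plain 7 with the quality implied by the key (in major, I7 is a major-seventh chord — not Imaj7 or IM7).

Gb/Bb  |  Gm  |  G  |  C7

bII6 - ii - V/V - V7

Gb/Bb: major triad on Gb — chromatic; Gb is the lowered second degree, so this is the Neapolitan sixth, bII6 (third, Bb, in the bass — hence the 6).
Gm: root G is the supertonic; minor triad there is ii.
G: a major triad on G, the applied dominant of V → V/V.
C7 has root C, degree 5 in F major, so V7.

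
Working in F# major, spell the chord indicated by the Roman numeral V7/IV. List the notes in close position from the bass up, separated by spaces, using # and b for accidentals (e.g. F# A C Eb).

The slash means an applied dominant: we want the dominant of IV. In F# major, IV is B major, and its dominant is built on F#.
Building a dominant seventh chord on F# gives F#-A#-C#-E.

F# A# C# E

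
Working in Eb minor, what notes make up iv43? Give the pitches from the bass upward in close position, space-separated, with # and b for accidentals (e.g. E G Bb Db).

Eb Gb Ab Cb

The numeral's case and figure indicate a minor seventh chord. In Eb minor its root, the fourth degree, is Ab.
Stacking thirds from Ab gives Ab-Cb-Eb-Gb.
The figured bass 43 indicates second inversion, placing the fifth (Eb) in the bass: Eb-Gb-Ab-Cb.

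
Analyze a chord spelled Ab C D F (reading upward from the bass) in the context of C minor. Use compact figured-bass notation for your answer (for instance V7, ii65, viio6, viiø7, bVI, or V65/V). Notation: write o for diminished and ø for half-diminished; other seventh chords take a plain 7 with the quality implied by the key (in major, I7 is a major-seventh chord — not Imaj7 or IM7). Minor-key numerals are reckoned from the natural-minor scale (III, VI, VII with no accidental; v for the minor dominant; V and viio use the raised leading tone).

iiø43

Stacked in thirds the chord is D-F-Ab-C: a half-diminished seventh chord on D.
In C minor, D is the supertonic; the diatonic half-diminished seventh chord there is iiø7.
With Ab in the bass the chord is in second inversion, so the figured bass is 43.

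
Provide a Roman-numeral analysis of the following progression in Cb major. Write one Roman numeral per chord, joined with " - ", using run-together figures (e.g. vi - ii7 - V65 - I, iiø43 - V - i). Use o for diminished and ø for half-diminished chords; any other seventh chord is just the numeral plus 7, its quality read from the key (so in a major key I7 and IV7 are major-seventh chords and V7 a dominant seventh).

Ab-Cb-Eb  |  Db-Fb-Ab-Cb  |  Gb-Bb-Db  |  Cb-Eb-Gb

vi - ii7 - V - I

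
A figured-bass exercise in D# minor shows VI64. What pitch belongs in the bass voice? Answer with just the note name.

F#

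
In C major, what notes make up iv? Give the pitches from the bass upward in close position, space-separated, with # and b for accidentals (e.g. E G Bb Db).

F Ab C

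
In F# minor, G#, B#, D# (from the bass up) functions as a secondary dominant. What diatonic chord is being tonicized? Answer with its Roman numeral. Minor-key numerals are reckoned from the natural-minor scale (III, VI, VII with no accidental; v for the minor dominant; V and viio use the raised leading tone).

V

The chord is a major triad on G#.
A dominant resolves down a perfect fifth: G# → C#. In F# minor, C# is scale degree 5, i.e. V.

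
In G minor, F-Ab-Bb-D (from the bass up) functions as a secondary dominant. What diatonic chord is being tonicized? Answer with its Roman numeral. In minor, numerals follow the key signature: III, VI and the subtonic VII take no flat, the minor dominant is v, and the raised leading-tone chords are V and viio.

The chord is a dominant seventh chord on Bb.
A dominant resolves down a perfect fifth: Bb → Eb. In G minor, Eb is scale degree 6, i.e. VI.

VI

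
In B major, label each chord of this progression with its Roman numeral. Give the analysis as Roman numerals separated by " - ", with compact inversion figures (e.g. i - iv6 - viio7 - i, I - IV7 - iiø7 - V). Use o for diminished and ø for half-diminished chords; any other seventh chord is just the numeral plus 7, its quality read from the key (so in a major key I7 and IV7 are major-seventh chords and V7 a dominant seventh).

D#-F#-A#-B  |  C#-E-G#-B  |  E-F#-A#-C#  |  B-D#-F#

I65 - ii7 - V42 - I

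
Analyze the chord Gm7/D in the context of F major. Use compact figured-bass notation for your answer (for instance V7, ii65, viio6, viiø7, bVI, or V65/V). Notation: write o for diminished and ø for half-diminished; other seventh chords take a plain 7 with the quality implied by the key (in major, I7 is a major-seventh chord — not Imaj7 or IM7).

ii43

Stacked in thirds the chord is G-Bb-D-F: a minor seventh chord on G.
G is scale degree 2 in F major, and a minor seventh chord on that degree is written ii7.
With D in the bass the chord is in second inversion, so the figured bass is 43.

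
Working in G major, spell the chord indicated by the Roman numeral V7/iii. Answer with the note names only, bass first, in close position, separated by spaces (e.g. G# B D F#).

The slash means an applied dominant: we want the dominant of iii. In G major, iii is B minor, and its dominant is built on F#.
Building a dominant seventh chord on F# gives F#-A#-C#-E.

F# A# C# E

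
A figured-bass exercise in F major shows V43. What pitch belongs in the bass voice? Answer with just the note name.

G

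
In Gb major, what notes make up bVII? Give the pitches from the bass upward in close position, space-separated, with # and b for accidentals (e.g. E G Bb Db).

Fb Ab Cb

bVII is a major triad on the lowered seventh degree (the subtonic), borrowed from the parallel minor. In Gb major that root is Fb.
So the chord is Fb-Ab-Cb.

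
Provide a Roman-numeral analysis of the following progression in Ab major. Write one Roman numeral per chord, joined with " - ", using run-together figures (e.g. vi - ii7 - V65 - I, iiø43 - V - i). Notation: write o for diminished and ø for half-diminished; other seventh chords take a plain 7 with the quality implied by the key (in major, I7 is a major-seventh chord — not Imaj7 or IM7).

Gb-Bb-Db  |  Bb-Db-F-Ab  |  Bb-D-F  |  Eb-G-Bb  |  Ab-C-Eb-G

bVII - ii7 - V/V - V - I7

Gb-Bb-Db is non-diatonic — bVII, a mixture chord from Ab minor.
Bb-Db-F-Ab: root Bb is the supertonic; minor seventh chord there is ii7.
Bb-D-F is the secondary dominant of V (major triad on Bb): V/V.
Eb-G-Bb: major triad on Eb = scale degree 5 → V.
Ab-C-Eb-G: root Ab is the tonic; major seventh chord there is I7.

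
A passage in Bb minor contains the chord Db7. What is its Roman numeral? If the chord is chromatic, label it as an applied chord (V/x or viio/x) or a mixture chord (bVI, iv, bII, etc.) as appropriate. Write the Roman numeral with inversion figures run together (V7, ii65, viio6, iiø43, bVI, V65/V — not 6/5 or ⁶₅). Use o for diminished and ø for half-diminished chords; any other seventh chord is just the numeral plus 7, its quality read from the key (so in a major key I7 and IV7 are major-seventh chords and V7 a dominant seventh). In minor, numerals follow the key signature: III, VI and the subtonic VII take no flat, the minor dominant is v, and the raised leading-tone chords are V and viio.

V7/VI

Stacked in thirds the chord is Db-F-Ab-Cb: a dominant seventh chord on Db.
Db is not a diatonic chord root with this quality in Bb minor, but it lies a perfect fifth above Gb (VI), so the chord functions as an applied dominant of VI.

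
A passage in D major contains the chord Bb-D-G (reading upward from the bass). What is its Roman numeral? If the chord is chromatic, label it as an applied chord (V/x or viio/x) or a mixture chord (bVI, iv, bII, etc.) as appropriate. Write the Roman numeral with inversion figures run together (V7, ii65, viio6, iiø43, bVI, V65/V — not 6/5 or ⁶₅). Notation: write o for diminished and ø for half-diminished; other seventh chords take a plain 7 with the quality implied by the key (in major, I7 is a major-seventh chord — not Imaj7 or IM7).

iv6

The pitches G-Bb-D form a minor triad rooted on G.
G is the fourth degree of D major. This is the minor subdominant, borrowed from the parallel minor.
With Bb in the bass the chord is in first inversion, so the figured bass is 6.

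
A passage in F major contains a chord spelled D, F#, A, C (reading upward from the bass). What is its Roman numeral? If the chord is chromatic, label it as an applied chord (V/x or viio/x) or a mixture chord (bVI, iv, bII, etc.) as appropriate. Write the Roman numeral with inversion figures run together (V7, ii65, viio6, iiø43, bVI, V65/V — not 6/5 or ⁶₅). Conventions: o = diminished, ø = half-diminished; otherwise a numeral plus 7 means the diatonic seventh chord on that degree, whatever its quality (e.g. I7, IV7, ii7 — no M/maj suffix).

Stacked in thirds the chord is D-F#-A-C: a dominant seventh chord on D.
D is not a diatonic chord root with this quality in F major, but it lies a perfect fifth above G (ii), so the chord functions as an applied dominant of ii.

V7/ii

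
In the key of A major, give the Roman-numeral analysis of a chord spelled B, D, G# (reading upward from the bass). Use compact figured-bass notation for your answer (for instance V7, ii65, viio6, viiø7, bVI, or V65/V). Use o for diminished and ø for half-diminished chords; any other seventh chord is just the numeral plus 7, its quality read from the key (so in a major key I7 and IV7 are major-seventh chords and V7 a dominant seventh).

viio6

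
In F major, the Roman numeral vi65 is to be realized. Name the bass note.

F

vi in F major has root D; the chord is D-F-A-C.
The figure 65 means first inversion — the third is in the bass.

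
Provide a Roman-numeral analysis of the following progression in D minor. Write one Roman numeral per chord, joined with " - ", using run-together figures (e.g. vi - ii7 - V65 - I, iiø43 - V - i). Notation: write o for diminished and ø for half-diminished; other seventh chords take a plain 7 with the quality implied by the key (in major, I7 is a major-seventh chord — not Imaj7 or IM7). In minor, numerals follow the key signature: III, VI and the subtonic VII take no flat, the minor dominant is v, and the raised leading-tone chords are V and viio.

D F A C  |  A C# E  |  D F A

D-F-A-C: root D is the tonic; minor seventh chord there is i7.
A-C#-E has root A, degree 5 in D minor, so V.
D-F-A: root D is the tonic; minor triad there is i.

i7 - V - i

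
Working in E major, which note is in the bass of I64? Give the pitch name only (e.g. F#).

B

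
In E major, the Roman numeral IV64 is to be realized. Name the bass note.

E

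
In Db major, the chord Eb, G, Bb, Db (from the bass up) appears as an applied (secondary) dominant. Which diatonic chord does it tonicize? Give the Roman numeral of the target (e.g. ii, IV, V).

The chord is a dominant seventh chord on Eb.
A dominant resolves down a perfect fifth: Eb → Ab. In Db major, Ab is scale degree 5, i.e. V.

V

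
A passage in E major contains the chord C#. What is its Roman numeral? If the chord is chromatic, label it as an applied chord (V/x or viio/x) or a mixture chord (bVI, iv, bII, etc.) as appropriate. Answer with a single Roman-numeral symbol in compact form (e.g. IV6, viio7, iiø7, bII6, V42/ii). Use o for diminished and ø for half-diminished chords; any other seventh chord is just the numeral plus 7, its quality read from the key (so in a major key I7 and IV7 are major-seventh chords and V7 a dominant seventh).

V/ii

The pitches C#-E#-G# form a major triad rooted on C#.
C# is not a diatonic chord root with this quality in E major, but it lies a perfect fifth above F# (ii), so the chord functions as an applied dominant of ii.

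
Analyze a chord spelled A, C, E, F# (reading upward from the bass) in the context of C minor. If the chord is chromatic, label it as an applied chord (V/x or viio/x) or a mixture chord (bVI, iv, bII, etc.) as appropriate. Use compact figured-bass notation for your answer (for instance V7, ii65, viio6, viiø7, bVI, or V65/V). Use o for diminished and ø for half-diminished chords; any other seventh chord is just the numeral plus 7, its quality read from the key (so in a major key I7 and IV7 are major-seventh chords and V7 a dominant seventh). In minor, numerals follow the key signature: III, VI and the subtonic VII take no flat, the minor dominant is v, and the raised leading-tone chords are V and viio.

Stacked in thirds the chord is F#-A-C-E: a half-diminished seventh chord on F#.
F# sits a half step below G (V in C minor); a diminished chord there is the applied leading-tone chord of V.
With A in the bass the chord is in first inversion, so the figured bass is 65.

viiø65/V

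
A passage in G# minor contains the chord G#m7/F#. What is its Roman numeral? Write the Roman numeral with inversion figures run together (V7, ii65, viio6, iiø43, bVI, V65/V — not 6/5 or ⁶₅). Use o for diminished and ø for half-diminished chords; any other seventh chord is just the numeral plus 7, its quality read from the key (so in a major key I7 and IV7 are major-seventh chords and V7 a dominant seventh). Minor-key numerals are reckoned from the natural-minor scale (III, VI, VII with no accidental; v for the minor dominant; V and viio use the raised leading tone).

i42

Stacked in thirds the chord is G#-B-D#-F#: a minor seventh chord on G#.
G# is scale degree 1 in G# minor, and a minor seventh chord on that degree is written i7.
With F# in the bass the chord is in third inversion, so the figured bass is 42.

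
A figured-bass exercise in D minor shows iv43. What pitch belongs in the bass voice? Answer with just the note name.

iv in D minor has root G; the chord is G-Bb-D-F.
The figure 43 means second inversion — the fifth is in the bass.

D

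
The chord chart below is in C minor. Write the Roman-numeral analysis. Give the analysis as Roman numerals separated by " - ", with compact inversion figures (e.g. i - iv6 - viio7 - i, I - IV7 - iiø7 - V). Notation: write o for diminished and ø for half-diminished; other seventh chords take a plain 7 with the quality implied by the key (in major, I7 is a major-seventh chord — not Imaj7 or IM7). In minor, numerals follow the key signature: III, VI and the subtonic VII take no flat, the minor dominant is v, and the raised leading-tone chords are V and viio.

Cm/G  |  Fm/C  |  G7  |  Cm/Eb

i64 - iv64 - V7 - i6

Cm/G: root C is the tonic; minor triad there is i64.
Fm/C: root F is the subdominant; minor triad there is iv64.
G7 has root G, degree 5 in C minor, so V7.
Cm/Eb: minor triad on C = scale degree 1 → i6.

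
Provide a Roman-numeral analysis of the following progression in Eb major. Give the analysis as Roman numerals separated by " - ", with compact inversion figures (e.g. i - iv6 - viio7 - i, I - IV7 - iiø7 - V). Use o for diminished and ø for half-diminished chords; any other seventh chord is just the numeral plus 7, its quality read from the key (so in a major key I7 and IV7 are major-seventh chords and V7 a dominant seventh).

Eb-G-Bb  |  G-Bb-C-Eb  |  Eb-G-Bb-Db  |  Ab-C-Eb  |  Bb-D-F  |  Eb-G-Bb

I - vi43 - V7/IV - IV - V - I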